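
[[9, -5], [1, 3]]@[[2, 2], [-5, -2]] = [[43, 28], [-13, -4]]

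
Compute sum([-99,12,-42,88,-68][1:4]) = slice → [12, -42, 88]
12 + (-42) + 88
= 58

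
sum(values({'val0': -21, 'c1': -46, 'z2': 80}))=(-21) + (-46) + 80
= 13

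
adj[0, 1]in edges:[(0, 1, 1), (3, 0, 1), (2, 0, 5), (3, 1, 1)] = 1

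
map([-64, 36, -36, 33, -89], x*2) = [-128, 72, -72, 66, -178]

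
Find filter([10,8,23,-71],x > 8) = keep x where x > 8: 10✓, 8✗, 23✓, -71✗
= [10, 23]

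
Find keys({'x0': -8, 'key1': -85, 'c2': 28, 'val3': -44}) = ['x0', 'key1', 'c2', 'val3']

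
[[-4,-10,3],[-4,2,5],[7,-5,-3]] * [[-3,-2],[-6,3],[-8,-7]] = [[48, -43], [-40, -21], [33, -8]]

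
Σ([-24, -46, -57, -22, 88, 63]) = 2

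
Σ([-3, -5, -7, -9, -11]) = -35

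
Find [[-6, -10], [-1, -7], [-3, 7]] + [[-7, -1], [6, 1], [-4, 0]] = [[-13, -11], [5, -6], [-7, 7]]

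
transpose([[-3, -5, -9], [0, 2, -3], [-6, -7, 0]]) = [[-3, 0, -6], [-5, 2, -7], [-9, -3, 0]]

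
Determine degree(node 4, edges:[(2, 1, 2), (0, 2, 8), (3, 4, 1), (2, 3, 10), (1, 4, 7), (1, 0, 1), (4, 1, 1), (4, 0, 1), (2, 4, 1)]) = incident: (3,4), (1,4), (4,1), (4,0), (2,4)
= 5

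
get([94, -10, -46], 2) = -46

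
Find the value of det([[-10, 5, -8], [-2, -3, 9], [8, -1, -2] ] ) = (1)*(-10)*det([[-3, 9], [-1, -2]]) + (-1)*(5)*det([[-2, 9], [8, -2]]) + (1)*(-8)*det([[-2, -3], [8, -1]])
= -150 + 340 + -208
= -18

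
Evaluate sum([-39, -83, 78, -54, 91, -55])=-62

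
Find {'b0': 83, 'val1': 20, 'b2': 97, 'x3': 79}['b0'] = 83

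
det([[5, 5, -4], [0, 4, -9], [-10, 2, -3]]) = (1)*(5)*det([[4, -9], [2, -3]]) + (-1)*(5)*det([[0, -9], [-10, -3]]) + (1)*(-4)*det([[0, 4], [-10, 2]])
= 30 + 450 + -160
= 320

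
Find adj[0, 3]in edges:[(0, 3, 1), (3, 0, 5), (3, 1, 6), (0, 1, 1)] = 1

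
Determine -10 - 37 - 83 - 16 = -146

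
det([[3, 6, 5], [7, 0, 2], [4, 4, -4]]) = (1)*(3)*det([[0, 2], [4, -4]]) + (-1)*(6)*det([[7, 2], [4, -4]]) + (1)*(5)*det([[7, 0], [4, 4]])
= -24 + 216 + 140
= 332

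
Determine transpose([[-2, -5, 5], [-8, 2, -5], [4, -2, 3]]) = [[-2, -8, 4], [-5, 2, -2], [5, -5, 3]]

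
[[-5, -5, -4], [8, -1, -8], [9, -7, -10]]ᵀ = [[-5, 8, 9], [-5, -1, -7], [-4, -8, -10]]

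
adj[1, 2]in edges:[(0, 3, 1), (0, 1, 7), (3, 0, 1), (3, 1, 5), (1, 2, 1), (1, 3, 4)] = 1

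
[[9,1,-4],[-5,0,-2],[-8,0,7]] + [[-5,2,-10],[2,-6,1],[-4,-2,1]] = [[4, 3, -14], [-3, -6, -1], [-12, -2, 8]]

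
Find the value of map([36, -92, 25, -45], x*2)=[72, -184, 50, -90]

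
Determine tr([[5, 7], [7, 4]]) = 9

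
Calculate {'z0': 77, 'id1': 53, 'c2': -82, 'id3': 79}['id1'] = 53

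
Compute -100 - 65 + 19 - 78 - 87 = -311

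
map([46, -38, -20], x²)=[2116, 1444, 400]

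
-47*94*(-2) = 8836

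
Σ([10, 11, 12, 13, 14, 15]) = 10 + 11 + 12 + 13 + 14 + 15
= 75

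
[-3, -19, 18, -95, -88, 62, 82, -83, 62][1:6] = [-19, 18, -95, -88, 62]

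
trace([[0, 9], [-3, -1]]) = -1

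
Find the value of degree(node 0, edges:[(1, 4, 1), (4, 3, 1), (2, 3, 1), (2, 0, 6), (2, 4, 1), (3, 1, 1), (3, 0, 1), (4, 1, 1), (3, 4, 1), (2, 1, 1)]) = 2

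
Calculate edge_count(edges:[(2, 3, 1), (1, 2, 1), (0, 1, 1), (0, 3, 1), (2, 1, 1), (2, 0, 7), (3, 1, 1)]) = 7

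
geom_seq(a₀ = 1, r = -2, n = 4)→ a_0 = 1*(-2)^0 = 1
a_1 = 1*(-2)^1 = -2
a_2 = 1*(-2)^2 = 4
...
= [1, -2, 4, -8]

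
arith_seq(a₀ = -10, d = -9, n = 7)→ [-10, -19, -28, -37, -46, -55, -64]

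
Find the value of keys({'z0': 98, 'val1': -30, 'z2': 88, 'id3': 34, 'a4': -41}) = ['z0', 'val1', 'z2', 'id3', 'a4']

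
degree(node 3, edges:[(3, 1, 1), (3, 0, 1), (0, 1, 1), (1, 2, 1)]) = 2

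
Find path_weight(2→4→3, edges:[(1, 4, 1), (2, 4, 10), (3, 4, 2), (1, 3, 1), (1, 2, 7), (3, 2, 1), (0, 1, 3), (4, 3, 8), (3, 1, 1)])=18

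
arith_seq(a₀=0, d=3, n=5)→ a_0 = 0 + 0*3 = 0
a_1 = 0 + 1*3 = 3
a_2 = 0 + 2*3 = 6
...
= [0, 3, 6, 9, 12]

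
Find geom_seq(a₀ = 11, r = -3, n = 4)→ [11, -33, 99, -297]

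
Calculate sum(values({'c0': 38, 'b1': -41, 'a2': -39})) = -42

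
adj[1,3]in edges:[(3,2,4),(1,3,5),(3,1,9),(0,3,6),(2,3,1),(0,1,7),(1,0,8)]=5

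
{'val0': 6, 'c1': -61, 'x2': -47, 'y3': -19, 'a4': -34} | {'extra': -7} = {'val0': 6, 'c1': -61, 'x2': -47, 'y3': -19, 'a4': -34, 'extra': -7}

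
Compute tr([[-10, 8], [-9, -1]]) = -11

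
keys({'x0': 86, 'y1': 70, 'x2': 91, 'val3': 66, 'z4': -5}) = ['x0', 'y1', 'x2', 'val3', 'z4']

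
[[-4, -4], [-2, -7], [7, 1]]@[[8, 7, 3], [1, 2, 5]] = [[-36, -36, -32], [-23, -28, -41], [57, 51, 26]]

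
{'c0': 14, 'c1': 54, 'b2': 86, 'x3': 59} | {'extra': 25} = {'c0': 14, 'c1': 54, 'b2': 86, 'x3': 59, 'extra': 25}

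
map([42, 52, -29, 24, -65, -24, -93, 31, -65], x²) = (42)²=1764, (52)²=2704, (-29)²=841, (24)²=576, (-65)²=4225, (-24)²=576, (-93)²=8649, (31)²=961, (-65)²=4225
= [1764, 2704, 841, 576, 4225, 576, 8649, 961, 4225]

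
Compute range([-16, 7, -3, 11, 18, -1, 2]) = 34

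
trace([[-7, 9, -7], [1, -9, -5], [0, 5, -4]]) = diagonal: (-7) + (-9) + (-4)
= -20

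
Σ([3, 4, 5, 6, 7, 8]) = 33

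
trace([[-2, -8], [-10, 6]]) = diagonal: (-2) + 6
= 4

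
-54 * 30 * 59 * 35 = -3345300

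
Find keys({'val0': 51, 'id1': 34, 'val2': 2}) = ['val0', 'id1', 'val2']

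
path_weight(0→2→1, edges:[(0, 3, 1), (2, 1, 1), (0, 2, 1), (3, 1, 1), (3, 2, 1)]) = 2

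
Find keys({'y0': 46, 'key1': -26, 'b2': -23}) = ['y0', 'key1', 'b2']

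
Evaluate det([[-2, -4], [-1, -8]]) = (-2)*(-8) - (-4)*(-1)
= 12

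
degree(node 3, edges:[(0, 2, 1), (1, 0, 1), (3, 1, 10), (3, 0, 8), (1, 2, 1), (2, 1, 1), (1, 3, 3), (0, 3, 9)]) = 4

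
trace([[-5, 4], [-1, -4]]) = diagonal: (-5) + (-4)
= -9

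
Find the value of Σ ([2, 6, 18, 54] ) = 2 + 6 + 18 + 54
= 80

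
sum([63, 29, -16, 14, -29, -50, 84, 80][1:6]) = slice → [29, -16, 14, -29, -50]
29 + (-16) + 14 + (-29) + (-50)
= -52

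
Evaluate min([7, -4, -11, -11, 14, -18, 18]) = -18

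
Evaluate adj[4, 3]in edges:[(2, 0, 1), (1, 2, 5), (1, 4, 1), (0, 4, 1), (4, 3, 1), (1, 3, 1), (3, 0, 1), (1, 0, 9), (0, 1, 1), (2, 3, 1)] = 1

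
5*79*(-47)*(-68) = 1262420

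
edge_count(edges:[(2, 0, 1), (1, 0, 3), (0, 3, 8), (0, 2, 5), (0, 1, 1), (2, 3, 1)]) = 6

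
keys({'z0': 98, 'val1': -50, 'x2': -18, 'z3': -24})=['z0', 'val1', 'x2', 'z3']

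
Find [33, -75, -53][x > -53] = [33]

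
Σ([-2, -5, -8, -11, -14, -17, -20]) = -77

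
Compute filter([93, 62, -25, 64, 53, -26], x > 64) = keep x where x > 64: 93✓, 62✗, -25✗, 64✗, 53✗, -26✗
= [93]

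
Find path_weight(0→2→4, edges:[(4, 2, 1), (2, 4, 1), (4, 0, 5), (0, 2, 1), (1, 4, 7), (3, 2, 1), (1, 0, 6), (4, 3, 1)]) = 2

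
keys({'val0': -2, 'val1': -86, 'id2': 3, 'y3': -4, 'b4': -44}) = ['val0', 'val1', 'id2', 'y3', 'b4']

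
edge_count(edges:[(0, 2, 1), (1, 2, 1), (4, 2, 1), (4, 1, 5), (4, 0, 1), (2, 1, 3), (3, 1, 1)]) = 7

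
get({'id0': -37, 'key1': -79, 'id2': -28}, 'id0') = -37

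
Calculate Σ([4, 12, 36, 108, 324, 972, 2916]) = 4372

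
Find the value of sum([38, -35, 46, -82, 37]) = 38 + (-35) + 46 + (-82) + 37
= 4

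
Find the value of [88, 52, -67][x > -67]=[88, 52]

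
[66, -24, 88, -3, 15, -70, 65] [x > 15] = [66, 88, 65]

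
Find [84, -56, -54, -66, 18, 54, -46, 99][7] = 99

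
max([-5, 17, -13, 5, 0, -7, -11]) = 17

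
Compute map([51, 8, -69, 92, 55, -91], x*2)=[102, 16, -138, 184, 110, -182]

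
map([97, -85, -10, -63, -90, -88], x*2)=[194, -170, -20, -126, -180, -176]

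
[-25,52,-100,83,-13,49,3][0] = -25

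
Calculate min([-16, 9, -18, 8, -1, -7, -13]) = -18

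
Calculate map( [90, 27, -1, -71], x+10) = [100, 37, 9, -61]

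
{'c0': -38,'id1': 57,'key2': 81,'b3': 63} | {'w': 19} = {'c0': -38, 'id1': 57, 'key2': 81, 'b3': 63, 'w': 19}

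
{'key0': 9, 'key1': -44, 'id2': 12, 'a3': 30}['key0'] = 9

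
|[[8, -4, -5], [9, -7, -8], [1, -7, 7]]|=(1)*(8)*det([[-7, -8], [-7, 7]]) + (-1)*(-4)*det([[9, -8], [1, 7]]) + (1)*(-5)*det([[9, -7], [1, -7]])
= -840 + 284 + 280
= -276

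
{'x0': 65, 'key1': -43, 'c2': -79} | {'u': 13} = {'x0': 65, 'key1': -43, 'c2': -79, 'u': 13}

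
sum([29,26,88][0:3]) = 143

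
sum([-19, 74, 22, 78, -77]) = 78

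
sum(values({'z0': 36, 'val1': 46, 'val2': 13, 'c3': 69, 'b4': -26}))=138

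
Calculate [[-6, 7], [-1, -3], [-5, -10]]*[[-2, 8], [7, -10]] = [[61, -118], [-19, 22], [-60, 60]]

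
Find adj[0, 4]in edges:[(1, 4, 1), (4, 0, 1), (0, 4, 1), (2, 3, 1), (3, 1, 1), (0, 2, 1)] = 1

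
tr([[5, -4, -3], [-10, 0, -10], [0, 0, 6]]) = 11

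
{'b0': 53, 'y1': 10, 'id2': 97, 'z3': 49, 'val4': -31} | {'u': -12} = {'b0': 53, 'y1': 10, 'id2': 97, 'z3': 49, 'val4': -31, 'u': -12}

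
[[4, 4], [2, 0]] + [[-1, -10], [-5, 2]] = [[3, -6], [-3, 2]]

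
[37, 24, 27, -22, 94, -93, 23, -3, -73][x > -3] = [37, 24, 27, 94, 23]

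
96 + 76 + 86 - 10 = 248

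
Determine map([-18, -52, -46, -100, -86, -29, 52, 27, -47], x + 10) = [-8, -42, -36, -90, -76, -19, 62, 37, -37]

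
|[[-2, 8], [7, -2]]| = (-2)*(-2) - (8)*(7)
= -52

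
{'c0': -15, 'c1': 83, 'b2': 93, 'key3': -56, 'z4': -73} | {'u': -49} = {'c0': -15, 'c1': 83, 'b2': 93, 'key3': -56, 'z4': -73, 'u': -49}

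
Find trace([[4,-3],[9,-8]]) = diagonal: 4 + (-8)
= -4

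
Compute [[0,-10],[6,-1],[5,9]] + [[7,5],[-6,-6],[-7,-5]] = [[7, -5], [0, -7], [-2, 4]]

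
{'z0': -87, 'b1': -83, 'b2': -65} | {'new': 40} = {'z0': -87, 'b1': -83, 'b2': -65, 'new': 40}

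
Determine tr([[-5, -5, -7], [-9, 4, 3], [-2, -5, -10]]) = -11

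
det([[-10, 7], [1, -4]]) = 33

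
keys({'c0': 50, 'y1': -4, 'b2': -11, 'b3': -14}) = ['c0', 'y1', 'b2', 'b3']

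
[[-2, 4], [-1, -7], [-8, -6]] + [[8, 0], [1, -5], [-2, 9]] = [[6, 4], [0, -12], [-10, 3]]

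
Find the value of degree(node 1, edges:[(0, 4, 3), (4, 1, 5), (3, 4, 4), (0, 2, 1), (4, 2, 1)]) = 1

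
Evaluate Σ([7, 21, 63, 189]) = 280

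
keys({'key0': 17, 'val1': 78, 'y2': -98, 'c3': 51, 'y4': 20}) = ['key0', 'val1', 'y2', 'c3', 'y4']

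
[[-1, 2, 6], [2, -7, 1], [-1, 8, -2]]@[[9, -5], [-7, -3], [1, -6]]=[[-17, -37], [68, 5], [-67, -7]]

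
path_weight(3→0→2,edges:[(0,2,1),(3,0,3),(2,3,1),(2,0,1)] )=w(3→0)=3 + w(0→2)=1
= 4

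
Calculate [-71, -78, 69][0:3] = [-71, -78, 69]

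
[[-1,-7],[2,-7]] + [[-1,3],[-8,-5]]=[[-2, -4], [-6, -12]]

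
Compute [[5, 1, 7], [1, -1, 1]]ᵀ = [[5, 1], [1, -1], [7, 1]]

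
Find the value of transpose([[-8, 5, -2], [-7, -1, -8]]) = [[-8, -7], [5, -1], [-2, -8]]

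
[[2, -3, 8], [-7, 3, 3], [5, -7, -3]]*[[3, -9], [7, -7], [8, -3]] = C[0][0] = (2)*(3) + (-3)*(7) + (8)*(8) = 49
C[0][1] = (2)*(-9) + (-3)*(-7) + (8)*(-3) = -21
C[1][0] = (-7)*(3) + (3)*(7) + (3)*(8) = 24
C[1][1] = (-7)*(-9) + (3)*(-7) + (3)*(-3) = 33
C[2][0] = (5)*(3) + (-7)*(7) + (-3)*(8) = -58
C[2][1] = (5)*(-9) + (-7)*(-7) + (-3)*(-3) = 13
= [[49, -21], [24, 33], [-58, 13]]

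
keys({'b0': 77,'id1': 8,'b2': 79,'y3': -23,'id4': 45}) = ['b0', 'id1', 'b2', 'y3', 'id4']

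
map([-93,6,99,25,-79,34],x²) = [8649, 36, 9801, 625, 6241, 1156]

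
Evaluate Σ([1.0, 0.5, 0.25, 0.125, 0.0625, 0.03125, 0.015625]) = 1.0 + 0.5 + 0.25 + 0.125 + 0.0625 + 0.03125 + 0.015625
= 1.984375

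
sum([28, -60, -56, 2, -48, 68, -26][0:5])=slice → [28, -60, -56, 2, -48]
28 + (-60) + (-56) + 2 + (-48)
= -134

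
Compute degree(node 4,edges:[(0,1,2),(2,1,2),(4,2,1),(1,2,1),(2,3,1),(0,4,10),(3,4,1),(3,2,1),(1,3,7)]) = incident: (4,2), (0,4), (3,4)
= 3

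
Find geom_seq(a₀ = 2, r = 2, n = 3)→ [2, 4, 8]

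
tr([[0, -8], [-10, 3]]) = diagonal: 0 + 3
= 3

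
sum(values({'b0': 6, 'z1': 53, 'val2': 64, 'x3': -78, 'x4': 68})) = 113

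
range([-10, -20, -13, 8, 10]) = 30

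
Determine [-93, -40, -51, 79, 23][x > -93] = [-40, -51, 79, 23]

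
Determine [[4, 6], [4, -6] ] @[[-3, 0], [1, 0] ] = C[0][0] = (4)*(-3) + (6)*(1) = -6
C[0][1] = (4)*(0) + (6)*(0) = 0
C[1][0] = (4)*(-3) + (-6)*(1) = -18
C[1][1] = (4)*(0) + (-6)*(0) = 0
= [[-6, 0], [-18, 0]]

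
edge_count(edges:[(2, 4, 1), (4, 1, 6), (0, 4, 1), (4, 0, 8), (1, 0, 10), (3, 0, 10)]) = 6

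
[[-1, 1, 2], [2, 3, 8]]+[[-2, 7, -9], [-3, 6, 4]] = [[-3, 8, -7], [-1, 9, 12]]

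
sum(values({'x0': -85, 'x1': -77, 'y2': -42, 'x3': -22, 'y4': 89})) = -137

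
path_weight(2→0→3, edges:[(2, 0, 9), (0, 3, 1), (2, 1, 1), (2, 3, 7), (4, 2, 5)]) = w(2→0)=9 + w(0→3)=1
= 10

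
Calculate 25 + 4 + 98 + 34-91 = 70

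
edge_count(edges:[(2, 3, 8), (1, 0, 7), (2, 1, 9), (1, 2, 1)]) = 4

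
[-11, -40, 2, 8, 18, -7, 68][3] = 8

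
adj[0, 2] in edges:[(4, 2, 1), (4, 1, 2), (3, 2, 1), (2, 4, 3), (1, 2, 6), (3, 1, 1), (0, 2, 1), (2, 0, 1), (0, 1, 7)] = 1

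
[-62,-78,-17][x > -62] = [-17]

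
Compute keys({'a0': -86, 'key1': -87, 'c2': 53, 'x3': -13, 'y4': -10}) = ['a0', 'key1', 'c2', 'x3', 'y4']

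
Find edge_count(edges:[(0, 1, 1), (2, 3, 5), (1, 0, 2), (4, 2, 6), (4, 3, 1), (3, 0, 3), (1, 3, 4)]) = 7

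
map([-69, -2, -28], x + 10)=[-59, 8, -18]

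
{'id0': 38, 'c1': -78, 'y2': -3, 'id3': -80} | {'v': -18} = {'id0': 38, 'c1': -78, 'y2': -3, 'id3': -80, 'v': -18}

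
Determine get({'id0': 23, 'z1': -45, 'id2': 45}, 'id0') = 23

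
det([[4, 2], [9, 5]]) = (4)*(5) - (2)*(9)
= 2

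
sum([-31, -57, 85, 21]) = 18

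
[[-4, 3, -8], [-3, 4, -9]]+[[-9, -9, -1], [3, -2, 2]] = [[-13, -6, -9], [0, 2, -7]]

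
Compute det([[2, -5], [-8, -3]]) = (2)*(-3) - (-5)*(-8)
= -46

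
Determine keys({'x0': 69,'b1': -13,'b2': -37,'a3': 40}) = ['x0', 'b1', 'b2', 'a3']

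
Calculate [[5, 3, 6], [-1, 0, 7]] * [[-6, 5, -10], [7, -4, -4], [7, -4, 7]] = [[33, -11, -20], [55, -33, 59]]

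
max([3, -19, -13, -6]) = 3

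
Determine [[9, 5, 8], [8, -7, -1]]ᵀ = [[9, 8], [5, -7], [8, -1]]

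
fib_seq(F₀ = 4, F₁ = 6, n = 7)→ [4, 6, 10, 16, 26, 42, 68]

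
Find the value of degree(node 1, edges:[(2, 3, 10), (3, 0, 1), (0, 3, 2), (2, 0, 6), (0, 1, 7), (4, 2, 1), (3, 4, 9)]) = incident: (0,1)
= 1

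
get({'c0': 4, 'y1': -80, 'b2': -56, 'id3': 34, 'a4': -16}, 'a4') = -16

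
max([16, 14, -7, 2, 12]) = 16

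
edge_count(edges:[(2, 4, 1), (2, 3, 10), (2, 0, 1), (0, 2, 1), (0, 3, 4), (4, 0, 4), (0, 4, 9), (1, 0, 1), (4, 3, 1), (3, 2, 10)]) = 10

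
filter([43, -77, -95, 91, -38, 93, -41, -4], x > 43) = keep x where x > 43: 43✗, -77✗, -95✗, 91✓, -38✗, 93✓, -41✗, -4✗
= [91, 93]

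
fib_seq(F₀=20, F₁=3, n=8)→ [20, 3, 23, 26, 49, 75, 124, 199]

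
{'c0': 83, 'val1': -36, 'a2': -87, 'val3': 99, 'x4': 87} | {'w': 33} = {'c0': 83, 'val1': -36, 'a2': -87, 'val3': 99, 'x4': 87, 'w': 33}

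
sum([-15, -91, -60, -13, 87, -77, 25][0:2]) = -106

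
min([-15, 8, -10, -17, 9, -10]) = -17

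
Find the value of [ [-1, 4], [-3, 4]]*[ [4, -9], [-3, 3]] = C[0][0] = (-1)*(4) + (4)*(-3) = -16
C[0][1] = (-1)*(-9) + (4)*(3) = 21
C[1][0] = (-3)*(4) + (4)*(-3) = -24
C[1][1] = (-3)*(-9) + (4)*(3) = 39
= [[-16, 21], [-24, 39]]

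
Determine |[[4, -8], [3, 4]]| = 40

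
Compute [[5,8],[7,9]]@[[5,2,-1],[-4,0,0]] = C[0][0] = (5)*(5) + (8)*(-4) = -7
C[0][1] = (5)*(2) + (8)*(0) = 10
C[0][2] = (5)*(-1) + (8)*(0) = -5
C[1][0] = (7)*(5) + (9)*(-4) = -1
C[1][1] = (7)*(2) + (9)*(0) = 14
C[1][2] = (7)*(-1) + (9)*(0) = -7
= [[-7, 10, -5], [-1, 14, -7]]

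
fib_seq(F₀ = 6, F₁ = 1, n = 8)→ [6, 1, 7, 8, 15, 23, 38, 61]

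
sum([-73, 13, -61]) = (-73) + 13 + (-61)
= -121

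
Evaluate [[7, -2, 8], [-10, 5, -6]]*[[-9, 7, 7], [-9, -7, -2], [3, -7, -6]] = C[0][0] = (7)*(-9) + (-2)*(-9) + (8)*(3) = -21
C[0][1] = (7)*(7) + (-2)*(-7) + (8)*(-7) = 7
C[0][2] = (7)*(7) + (-2)*(-2) + (8)*(-6) = 5
C[1][0] = (-10)*(-9) + (5)*(-9) + (-6)*(3) = 27
C[1][1] = (-10)*(7) + (5)*(-7) + (-6)*(-7) = -63
C[1][2] = (-10)*(7) + (5)*(-2) + (-6)*(-6) = -44
= [[-21, 7, 5], [27, -63, -44]]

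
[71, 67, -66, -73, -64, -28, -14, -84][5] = -28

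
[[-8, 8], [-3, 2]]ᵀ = [[-8, -3], [8, 2]]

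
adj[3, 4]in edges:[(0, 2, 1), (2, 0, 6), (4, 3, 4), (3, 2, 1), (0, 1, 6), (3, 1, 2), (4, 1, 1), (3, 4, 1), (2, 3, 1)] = 1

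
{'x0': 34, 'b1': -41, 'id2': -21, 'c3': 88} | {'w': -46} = {'x0': 34, 'b1': -41, 'id2': -21, 'c3': 88, 'w': -46}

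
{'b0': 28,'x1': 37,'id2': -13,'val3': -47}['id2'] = -13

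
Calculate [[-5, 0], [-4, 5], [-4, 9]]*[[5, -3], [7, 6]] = [[-25, 15], [15, 42], [43, 66]]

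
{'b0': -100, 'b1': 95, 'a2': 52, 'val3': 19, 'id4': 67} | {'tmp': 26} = {'b0': -100, 'b1': 95, 'a2': 52, 'val3': 19, 'id4': 67, 'tmp': 26}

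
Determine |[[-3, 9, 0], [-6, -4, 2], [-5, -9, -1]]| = (1)*(-3)*det([[-4, 2], [-9, -1]]) + (-1)*(9)*det([[-6, 2], [-5, -1]]) + (1)*(0)*det([[-6, -4], [-5, -9]])
= -66 + -144 + 0
= -210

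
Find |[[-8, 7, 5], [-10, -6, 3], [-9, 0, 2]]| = (1)*(-8)*det([[-6, 3], [0, 2]]) + (-1)*(7)*det([[-10, 3], [-9, 2]]) + (1)*(5)*det([[-10, -6], [-9, 0]])
= 96 + -49 + -270
= -223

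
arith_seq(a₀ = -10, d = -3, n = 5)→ [-10, -13, -16, -19, -22]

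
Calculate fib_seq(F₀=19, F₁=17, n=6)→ F_2 = F_1 + F_0 = 36
F_3 = F_2 + F_1 = 53
F_4 = F_3 + F_2 = 89
...
= [19, 17, 36, 53, 89, 142]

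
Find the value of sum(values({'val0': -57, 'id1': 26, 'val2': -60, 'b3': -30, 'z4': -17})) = (-57) + 26 + (-60) + (-30) + (-17)
= -138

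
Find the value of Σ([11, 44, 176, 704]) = 935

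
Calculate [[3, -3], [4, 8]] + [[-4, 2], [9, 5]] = [[-1, -1], [13, 13]]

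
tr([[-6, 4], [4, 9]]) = 3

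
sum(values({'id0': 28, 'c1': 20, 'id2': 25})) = 28 + 20 + 25
= 73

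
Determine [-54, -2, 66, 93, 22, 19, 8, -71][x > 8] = keep x where x > 8: -54✗, -2✗, 66✓, 93✓, 22✓, 19✓, 8✗, -71✗
= [66, 93, 22, 19]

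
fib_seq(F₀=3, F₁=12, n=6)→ F_2 = F_1 + F_0 = 15
F_3 = F_2 + F_1 = 27
F_4 = F_3 + F_2 = 42
...
= [3, 12, 15, 27, 42, 69]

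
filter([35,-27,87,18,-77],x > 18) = [35, 87]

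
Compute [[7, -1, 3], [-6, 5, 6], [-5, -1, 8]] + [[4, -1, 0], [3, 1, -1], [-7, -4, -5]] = [[11, -2, 3], [-3, 6, 5], [-12, -5, 3]]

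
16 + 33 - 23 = 26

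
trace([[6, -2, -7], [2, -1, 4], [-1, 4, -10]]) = -5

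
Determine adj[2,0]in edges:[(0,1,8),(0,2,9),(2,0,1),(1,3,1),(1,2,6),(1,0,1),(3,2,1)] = 1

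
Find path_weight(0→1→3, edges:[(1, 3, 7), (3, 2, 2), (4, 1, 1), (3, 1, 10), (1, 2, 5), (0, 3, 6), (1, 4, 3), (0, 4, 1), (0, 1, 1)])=8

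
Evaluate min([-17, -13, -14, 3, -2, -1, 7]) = -17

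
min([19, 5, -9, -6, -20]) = -20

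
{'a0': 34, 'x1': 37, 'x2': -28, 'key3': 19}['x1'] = 37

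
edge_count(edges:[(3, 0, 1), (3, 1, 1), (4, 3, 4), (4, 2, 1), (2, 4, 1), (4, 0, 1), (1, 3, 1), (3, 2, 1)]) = 8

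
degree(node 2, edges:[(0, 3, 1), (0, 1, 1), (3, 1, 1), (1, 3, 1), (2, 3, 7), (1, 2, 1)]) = incident: (2,3), (1,2)
= 2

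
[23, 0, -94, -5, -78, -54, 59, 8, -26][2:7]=[-94, -5, -78, -54, 59]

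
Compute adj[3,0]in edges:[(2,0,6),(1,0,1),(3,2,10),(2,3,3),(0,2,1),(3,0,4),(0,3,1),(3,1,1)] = 4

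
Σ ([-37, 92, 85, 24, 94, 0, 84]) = 342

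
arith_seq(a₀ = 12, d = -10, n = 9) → a_0 = 12 + 0*-10 = 12
a_1 = 12 + 1*-10 = 2
a_2 = 12 + 2*-10 = -8
...
= [12, 2, -8, -18, -28, -38, -48, -58, -68]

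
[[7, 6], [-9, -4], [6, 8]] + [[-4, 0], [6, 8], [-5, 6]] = [[3, 6], [-3, 4], [1, 14]]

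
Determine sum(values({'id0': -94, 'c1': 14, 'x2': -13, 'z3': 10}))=-83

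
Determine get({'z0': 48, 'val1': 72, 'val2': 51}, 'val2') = 51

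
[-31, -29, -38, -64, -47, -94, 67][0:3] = [-31, -29, -38]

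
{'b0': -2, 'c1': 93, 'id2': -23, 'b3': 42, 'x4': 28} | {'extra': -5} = {'b0': -2, 'c1': 93, 'id2': -23, 'b3': 42, 'x4': 28, 'extra': -5}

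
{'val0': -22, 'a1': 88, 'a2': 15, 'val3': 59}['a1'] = 88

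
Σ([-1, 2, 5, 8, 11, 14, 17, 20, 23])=(-1) + 2 + 5 + 8 + 11 + 14 + 17 + 20 + 23
= 99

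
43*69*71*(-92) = -19380444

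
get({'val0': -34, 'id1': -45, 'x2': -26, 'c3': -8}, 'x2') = -26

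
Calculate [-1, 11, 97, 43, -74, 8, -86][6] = -86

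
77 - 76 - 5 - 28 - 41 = -73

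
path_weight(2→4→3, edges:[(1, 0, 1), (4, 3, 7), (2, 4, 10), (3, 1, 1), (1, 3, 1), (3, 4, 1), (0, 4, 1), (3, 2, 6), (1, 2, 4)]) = w(2→4)=10 + w(4→3)=7
= 17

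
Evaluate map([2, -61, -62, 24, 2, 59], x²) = [4, 3721, 3844, 576, 4, 3481]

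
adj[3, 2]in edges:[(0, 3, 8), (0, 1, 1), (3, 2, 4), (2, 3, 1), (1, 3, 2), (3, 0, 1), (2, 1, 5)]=4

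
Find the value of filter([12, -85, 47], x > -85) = [12, 47]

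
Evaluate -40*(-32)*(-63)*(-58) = 4677120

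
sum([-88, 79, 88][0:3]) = 79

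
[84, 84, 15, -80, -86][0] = 84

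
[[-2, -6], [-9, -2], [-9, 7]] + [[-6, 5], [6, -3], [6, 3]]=[[-8, -1], [-3, -5], [-3, 10]]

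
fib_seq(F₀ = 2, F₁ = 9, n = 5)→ [2, 9, 11, 20, 31]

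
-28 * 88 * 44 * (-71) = 7697536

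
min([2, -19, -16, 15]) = -19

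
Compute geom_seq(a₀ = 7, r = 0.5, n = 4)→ [7.0, 3.5, 1.75, 0.875]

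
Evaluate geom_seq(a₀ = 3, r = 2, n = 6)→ a_0 = 3*2^0 = 3
a_1 = 3*2^1 = 6
a_2 = 3*2^2 = 12
...
= [3, 6, 12, 24, 48, 96]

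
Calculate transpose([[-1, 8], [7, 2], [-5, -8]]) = [[-1, 7, -5], [8, 2, -8]]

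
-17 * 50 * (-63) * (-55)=-2945250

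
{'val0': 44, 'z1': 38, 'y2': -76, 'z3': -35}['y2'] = -76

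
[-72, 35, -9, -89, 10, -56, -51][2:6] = [-9, -89, 10, -56]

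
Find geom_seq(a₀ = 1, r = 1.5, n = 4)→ [1.0, 1.5, 2.25, 3.375]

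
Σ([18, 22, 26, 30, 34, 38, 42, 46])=256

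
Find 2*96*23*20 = 88320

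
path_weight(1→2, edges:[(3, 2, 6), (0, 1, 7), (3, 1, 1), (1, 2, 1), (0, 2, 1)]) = 1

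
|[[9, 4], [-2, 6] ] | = (9)*(6) - (4)*(-2)
= 62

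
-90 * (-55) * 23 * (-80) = -9108000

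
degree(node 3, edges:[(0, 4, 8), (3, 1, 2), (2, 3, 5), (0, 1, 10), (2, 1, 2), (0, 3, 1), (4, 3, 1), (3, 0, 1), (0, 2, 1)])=incident: (3,1), (2,3), (0,3), (4,3), (3,0)
= 5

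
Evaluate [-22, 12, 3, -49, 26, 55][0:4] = [-22, 12, 3, -49]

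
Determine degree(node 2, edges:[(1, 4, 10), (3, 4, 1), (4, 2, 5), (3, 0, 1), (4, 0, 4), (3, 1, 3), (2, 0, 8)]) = 2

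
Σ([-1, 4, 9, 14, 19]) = 45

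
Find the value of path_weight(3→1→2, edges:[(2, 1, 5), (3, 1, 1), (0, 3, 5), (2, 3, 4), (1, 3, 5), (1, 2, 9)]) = 10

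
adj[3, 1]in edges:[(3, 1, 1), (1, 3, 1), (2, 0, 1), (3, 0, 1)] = 1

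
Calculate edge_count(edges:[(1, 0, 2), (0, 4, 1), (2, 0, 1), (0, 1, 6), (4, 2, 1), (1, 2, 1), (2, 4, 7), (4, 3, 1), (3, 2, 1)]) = 9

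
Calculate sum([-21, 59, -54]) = -16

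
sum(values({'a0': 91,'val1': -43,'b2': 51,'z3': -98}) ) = 91 + (-43) + 51 + (-98)
= 1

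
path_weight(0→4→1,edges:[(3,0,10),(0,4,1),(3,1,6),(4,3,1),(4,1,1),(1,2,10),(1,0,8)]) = 2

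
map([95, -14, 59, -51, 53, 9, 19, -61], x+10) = 95+10=105, -14+10=-4, 59+10=69, -51+10=-41, 53+10=63, 9+10=19, 19+10=29, -61+10=-51
= [105, -4, 69, -41, 63, 19, 29, -51]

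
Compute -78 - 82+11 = -149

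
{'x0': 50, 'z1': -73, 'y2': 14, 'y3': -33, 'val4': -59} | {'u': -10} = {'x0': 50, 'z1': -73, 'y2': 14, 'y3': -33, 'val4': -59, 'u': -10}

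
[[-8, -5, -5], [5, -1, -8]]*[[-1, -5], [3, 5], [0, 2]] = C[0][0] = (-8)*(-1) + (-5)*(3) + (-5)*(0) = -7
C[0][1] = (-8)*(-5) + (-5)*(5) + (-5)*(2) = 5
C[1][0] = (5)*(-1) + (-1)*(3) + (-8)*(0) = -8
C[1][1] = (5)*(-5) + (-1)*(5) + (-8)*(2) = -46
= [[-7, 5], [-8, -46]]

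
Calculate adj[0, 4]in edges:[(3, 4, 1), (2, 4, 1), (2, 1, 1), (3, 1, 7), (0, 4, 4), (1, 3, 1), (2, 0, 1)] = 4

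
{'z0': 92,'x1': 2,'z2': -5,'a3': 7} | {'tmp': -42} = {'z0': 92, 'x1': 2, 'z2': -5, 'a3': 7, 'tmp': -42}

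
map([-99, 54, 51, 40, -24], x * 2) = [-198, 108, 102, 80, -48]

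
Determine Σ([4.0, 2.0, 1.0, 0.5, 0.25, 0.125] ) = 4.0 + 2.0 + 1.0 + 0.5 + 0.25 + 0.125
= 7.875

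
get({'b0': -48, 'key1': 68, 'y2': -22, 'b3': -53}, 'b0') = -48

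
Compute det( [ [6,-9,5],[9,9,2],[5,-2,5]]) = 294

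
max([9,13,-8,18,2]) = 18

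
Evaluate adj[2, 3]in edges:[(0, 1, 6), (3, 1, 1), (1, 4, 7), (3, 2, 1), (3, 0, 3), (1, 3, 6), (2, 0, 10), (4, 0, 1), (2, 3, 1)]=1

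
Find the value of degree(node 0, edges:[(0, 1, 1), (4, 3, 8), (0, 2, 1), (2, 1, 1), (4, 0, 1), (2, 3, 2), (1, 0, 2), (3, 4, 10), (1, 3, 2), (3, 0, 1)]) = 5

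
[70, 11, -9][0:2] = [70, 11]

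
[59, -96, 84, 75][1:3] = [-96, 84]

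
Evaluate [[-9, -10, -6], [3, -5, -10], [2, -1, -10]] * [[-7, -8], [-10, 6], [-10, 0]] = [[223, 12], [129, -54], [96, -22]]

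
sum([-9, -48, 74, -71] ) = (-9) + (-48) + 74 + (-71)
= -54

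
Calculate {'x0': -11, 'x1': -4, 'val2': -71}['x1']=-4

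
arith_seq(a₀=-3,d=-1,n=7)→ a_0 = -3 + 0*-1 = -3
a_1 = -3 + 1*-1 = -4
a_2 = -3 + 2*-1 = -5
...
= [-3, -4, -5, -6, -7, -8, -9]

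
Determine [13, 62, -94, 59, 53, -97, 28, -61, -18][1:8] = [62, -94, 59, 53, -97, 28, -61]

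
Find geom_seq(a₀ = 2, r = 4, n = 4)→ [2, 8, 32, 128]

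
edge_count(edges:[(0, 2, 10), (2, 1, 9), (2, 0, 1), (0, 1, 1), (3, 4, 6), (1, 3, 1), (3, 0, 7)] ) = 7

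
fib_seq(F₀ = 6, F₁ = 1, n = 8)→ [6, 1, 7, 8, 15, 23, 38, 61]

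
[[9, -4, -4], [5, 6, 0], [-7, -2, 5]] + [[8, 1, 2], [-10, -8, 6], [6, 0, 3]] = [[17, -3, -2], [-5, -2, 6], [-1, -2, 8]]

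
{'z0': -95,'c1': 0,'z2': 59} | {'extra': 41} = {'z0': -95, 'c1': 0, 'z2': 59, 'extra': 41}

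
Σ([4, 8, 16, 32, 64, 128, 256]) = 4 + 8 + 16 + 32 + 64 + 128 + 256
= 508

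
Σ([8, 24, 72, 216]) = 8 + 24 + 72 + 216
= 320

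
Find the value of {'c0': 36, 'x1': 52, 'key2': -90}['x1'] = 52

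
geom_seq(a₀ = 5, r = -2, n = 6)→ a_0 = 5*(-2)^0 = 5
a_1 = 5*(-2)^1 = -10
a_2 = 5*(-2)^2 = 20
...
= [5, -10, 20, -40, 80, -160]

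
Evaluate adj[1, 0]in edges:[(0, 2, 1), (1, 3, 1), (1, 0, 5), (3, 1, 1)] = 5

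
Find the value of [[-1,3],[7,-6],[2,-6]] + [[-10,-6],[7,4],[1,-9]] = [[-11, -3], [14, -2], [3, -15]]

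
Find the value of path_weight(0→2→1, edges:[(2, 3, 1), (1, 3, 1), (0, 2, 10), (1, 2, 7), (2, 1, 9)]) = w(0→2)=10 + w(2→1)=9
= 19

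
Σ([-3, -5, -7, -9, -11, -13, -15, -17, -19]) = -99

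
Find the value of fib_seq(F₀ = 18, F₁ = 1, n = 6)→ [18, 1, 19, 20, 39, 59]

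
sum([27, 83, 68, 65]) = 27 + 83 + 68 + 65
= 243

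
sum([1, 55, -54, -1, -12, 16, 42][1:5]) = -12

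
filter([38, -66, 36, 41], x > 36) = keep x where x > 36: 38✓, -66✗, 36✗, 41✓
= [38, 41]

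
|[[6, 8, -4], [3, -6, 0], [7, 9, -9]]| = 264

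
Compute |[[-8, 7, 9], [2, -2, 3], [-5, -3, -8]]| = -337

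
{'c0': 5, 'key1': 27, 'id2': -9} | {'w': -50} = {'c0': 5, 'key1': 27, 'id2': -9, 'w': -50}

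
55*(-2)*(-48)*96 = 506880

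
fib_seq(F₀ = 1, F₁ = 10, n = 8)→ [1, 10, 11, 21, 32, 53, 85, 138]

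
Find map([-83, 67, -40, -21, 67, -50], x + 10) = [-73, 77, -30, -11, 77, -40]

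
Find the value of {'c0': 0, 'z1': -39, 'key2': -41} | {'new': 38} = {'c0': 0, 'z1': -39, 'key2': -41, 'new': 38}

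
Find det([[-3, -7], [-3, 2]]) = -27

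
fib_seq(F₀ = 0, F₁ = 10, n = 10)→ [0, 10, 10, 20, 30, 50, 80, 130, 210, 340]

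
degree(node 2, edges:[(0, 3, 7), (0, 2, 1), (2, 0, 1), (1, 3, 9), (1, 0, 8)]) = 2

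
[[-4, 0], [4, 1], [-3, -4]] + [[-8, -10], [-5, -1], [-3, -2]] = [[-12, -10], [-1, 0], [-6, -6]]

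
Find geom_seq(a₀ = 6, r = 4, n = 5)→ a_0 = 6*4^0 = 6
a_1 = 6*4^1 = 24
a_2 = 6*4^2 = 96
...
= [6, 24, 96, 384, 1536]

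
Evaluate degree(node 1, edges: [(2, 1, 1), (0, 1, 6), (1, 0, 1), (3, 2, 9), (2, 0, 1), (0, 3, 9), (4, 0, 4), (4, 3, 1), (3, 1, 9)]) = incident: (2,1), (0,1), (1,0), (3,1)
= 4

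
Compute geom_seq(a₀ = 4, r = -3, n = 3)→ [4, -12, 36]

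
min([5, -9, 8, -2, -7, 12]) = -9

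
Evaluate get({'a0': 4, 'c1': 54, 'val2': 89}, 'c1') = 54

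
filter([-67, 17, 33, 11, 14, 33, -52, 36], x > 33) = keep x where x > 33: -67✗, 17✗, 33✗, 11✗, 14✗, 33✗, -52✗, 36✓
= [36]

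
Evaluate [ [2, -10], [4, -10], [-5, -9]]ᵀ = [[2, 4, -5], [-10, -10, -9]]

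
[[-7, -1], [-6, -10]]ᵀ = [[-7, -6], [-1, -10]]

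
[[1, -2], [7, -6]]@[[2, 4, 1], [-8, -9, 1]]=C[0][0] = (1)*(2) + (-2)*(-8) = 18
C[0][1] = (1)*(4) + (-2)*(-9) = 22
C[0][2] = (1)*(1) + (-2)*(1) = -1
C[1][0] = (7)*(2) + (-6)*(-8) = 62
C[1][1] = (7)*(4) + (-6)*(-9) = 82
C[1][2] = (7)*(1) + (-6)*(1) = 1
= [[18, 22, -1], [62, 82, 1]]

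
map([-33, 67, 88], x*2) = [-66, 134, 176]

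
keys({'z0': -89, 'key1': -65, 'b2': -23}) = ['z0', 'key1', 'b2']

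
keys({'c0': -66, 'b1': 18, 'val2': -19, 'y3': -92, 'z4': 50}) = ['c0', 'b1', 'val2', 'y3', 'z4']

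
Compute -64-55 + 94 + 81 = 56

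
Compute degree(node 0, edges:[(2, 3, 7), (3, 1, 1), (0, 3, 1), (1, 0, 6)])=incident: (0,3), (1,0)
= 2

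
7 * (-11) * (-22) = 1694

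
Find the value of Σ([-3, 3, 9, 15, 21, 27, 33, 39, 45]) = (-3) + 3 + 9 + 15 + 21 + 27 + 33 + 39 + 45
= 189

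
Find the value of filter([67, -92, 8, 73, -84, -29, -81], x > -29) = [67, 8, 73]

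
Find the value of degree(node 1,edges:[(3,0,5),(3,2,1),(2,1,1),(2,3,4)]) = 1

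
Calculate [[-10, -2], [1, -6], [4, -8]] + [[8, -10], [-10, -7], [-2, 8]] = [[-2, -12], [-9, -13], [2, 0]]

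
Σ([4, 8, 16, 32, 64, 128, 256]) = 508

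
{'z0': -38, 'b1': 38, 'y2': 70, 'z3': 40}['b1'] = 38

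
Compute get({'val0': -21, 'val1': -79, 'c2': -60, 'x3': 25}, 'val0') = -21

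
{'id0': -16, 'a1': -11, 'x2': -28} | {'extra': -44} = {'id0': -16, 'a1': -11, 'x2': -28, 'extra': -44}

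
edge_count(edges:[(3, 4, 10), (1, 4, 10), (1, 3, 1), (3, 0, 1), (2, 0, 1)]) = 5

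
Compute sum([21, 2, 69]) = 92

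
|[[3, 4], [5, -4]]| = -32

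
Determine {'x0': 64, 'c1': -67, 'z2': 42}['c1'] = -67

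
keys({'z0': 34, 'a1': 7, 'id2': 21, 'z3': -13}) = ['z0', 'a1', 'id2', 'z3']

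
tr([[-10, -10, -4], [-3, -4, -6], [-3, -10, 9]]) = -5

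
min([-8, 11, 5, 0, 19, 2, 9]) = -8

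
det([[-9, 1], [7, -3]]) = 20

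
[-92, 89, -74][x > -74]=[89]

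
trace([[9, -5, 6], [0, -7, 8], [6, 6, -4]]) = -2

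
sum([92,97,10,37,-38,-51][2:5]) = 9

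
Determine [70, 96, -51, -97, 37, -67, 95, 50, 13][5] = -67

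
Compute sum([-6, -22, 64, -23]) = (-6) + (-22) + 64 + (-23)
= 13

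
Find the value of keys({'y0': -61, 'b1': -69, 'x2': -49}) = ['y0', 'b1', 'x2']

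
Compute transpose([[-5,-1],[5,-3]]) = [[-5, 5], [-1, -3]]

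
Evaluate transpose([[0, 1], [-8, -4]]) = [[0, -8], [1, -4]]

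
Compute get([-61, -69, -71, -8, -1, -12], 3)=-8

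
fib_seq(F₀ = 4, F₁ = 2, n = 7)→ F_2 = F_1 + F_0 = 6
F_3 = F_2 + F_1 = 8
F_4 = F_3 + F_2 = 14
...
= [4, 2, 6, 8, 14, 22, 36]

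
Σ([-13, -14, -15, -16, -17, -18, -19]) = -112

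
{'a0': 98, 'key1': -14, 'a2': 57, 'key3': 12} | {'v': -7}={'a0': 98, 'key1': -14, 'a2': 57, 'key3': 12, 'v': -7}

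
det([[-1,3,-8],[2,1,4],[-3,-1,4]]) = -76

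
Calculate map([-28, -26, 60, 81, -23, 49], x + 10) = [-18, -16, 70, 91, -13, 59]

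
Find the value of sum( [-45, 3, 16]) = (-45) + 3 + 16
= -26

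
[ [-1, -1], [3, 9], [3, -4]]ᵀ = [[-1, 3, 3], [-1, 9, -4]]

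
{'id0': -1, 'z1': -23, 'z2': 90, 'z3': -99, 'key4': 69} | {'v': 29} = {'id0': -1, 'z1': -23, 'z2': 90, 'z3': -99, 'key4': 69, 'v': 29}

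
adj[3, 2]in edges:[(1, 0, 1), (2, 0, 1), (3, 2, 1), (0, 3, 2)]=1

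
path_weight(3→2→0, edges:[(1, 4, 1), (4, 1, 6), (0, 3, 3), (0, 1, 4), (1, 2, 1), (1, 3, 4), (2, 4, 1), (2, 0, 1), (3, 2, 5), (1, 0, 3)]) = 6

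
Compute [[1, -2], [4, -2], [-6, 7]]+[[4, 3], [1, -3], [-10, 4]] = [[5, 1], [5, -5], [-16, 11]]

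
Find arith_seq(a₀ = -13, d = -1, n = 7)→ [-13, -14, -15, -16, -17, -18, -19]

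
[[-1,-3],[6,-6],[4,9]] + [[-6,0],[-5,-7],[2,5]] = [[-7, -3], [1, -13], [6, 14]]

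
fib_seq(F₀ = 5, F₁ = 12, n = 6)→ [5, 12, 17, 29, 46, 75]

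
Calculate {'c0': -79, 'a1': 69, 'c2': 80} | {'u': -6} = {'c0': -79, 'a1': 69, 'c2': 80, 'u': -6}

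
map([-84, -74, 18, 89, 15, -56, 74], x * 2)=-84*2=-168, -74*2=-148, 18*2=36, 89*2=178, 15*2=30, -56*2=-112, 74*2=148
= [-168, -148, 36, 178, 30, -112, 148]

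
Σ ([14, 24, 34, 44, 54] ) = 14 + 24 + 34 + 44 + 54
= 170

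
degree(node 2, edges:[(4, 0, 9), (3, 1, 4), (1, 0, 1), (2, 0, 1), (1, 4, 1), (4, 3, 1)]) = 1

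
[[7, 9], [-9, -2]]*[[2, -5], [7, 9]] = [[77, 46], [-32, 27]]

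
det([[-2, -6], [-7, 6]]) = -54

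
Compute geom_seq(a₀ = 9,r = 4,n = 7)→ a_0 = 9*4^0 = 9
a_1 = 9*4^1 = 36
a_2 = 9*4^2 = 144
...
= [9, 36, 144, 576, 2304, 9216, 36864]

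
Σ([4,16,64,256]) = 340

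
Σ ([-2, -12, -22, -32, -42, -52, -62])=-224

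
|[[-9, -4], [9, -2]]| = (-9)*(-2) - (-4)*(9)
= 54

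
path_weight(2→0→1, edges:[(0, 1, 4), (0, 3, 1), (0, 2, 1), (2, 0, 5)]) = 9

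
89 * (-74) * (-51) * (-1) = -335886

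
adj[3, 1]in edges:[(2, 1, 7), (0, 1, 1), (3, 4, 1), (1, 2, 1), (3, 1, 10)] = 10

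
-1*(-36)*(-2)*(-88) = 6336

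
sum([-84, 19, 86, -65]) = (-84) + 19 + 86 + (-65)
= -44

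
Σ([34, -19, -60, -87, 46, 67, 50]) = 34 + (-19) + (-60) + (-87) + 46 + 67 + 50
= 31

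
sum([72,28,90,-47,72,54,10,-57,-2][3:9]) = 30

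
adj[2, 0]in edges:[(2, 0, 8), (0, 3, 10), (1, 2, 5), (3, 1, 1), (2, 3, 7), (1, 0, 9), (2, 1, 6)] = 8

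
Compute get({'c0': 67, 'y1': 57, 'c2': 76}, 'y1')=57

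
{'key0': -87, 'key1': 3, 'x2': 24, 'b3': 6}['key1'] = 3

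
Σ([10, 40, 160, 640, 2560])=10 + 40 + 160 + 640 + 2560
= 3410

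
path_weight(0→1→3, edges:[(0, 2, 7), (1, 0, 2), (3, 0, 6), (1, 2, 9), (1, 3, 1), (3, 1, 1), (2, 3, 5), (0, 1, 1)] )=w(0→1)=1 + w(1→3)=1
= 2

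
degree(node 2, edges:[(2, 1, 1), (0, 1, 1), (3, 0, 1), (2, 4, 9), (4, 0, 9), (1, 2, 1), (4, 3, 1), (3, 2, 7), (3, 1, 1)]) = 4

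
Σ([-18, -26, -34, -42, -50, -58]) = (-18) + (-26) + (-34) + (-42) + (-50) + (-58)
= -228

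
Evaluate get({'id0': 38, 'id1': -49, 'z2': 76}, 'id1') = -49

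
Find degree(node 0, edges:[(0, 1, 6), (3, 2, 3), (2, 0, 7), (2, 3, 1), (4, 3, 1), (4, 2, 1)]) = 2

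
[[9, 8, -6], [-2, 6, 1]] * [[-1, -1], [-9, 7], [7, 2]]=C[0][0] = (9)*(-1) + (8)*(-9) + (-6)*(7) = -123
C[0][1] = (9)*(-1) + (8)*(7) + (-6)*(2) = 35
C[1][0] = (-2)*(-1) + (6)*(-9) + (1)*(7) = -45
C[1][1] = (-2)*(-1) + (6)*(7) + (1)*(2) = 46
= [[-123, 35], [-45, 46]]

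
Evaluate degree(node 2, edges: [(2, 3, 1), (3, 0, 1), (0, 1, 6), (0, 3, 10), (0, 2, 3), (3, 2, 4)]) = 3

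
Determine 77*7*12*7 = 45276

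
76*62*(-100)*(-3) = 1413600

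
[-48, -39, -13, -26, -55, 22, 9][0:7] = [-48, -39, -13, -26, -55, 22, 9]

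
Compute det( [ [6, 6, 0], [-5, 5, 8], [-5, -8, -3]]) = -36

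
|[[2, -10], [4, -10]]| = (2)*(-10) - (-10)*(4)
= 20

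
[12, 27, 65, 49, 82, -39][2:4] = [65, 49]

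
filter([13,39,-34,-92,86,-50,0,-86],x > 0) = keep x where x > 0: 13✓, 39✓, -34✗, -92✗, 86✓, -50✗, 0✗, -86✗
= [13, 39, 86]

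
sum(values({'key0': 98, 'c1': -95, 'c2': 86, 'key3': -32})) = 98 + (-95) + 86 + (-32)
= 57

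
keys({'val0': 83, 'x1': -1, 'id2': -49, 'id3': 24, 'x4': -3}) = ['val0', 'x1', 'id2', 'id3', 'x4']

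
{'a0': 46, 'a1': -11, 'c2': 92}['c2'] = 92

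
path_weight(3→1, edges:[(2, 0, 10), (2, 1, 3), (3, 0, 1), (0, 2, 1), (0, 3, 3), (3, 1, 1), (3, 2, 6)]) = 1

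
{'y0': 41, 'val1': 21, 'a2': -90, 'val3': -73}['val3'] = -73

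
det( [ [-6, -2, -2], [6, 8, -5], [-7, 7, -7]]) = -224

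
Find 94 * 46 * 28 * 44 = 5327168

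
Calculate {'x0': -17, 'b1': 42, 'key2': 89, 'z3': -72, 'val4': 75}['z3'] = -72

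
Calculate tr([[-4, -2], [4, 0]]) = diagonal: (-4) + 0
= -4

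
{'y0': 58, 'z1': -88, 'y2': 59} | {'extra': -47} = {'y0': 58, 'z1': -88, 'y2': 59, 'extra': -47}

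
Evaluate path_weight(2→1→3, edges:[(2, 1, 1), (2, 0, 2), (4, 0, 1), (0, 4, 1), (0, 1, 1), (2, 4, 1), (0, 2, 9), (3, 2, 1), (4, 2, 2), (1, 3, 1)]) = w(2→1)=1 + w(1→3)=1
= 2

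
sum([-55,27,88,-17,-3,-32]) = (-55) + 27 + 88 + (-17) + (-3) + (-32)
= 8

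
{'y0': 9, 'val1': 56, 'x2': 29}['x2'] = 29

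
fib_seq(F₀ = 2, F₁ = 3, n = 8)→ F_2 = F_1 + F_0 = 5
F_3 = F_2 + F_1 = 8
F_4 = F_3 + F_2 = 13
...
= [2, 3, 5, 8, 13, 21, 34, 55]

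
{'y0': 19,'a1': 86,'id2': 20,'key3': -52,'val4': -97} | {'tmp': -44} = {'y0': 19, 'a1': 86, 'id2': 20, 'key3': -52, 'val4': -97, 'tmp': -44}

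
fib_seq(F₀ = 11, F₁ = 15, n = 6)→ [11, 15, 26, 41, 67, 108]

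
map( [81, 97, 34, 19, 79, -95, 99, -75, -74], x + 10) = [91, 107, 44, 29, 89, -85, 109, -65, -64]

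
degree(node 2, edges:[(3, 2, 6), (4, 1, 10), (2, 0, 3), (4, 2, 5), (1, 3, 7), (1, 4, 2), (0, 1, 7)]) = 3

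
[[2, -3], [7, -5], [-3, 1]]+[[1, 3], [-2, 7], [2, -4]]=[[3, 0], [5, 2], [-1, -3]]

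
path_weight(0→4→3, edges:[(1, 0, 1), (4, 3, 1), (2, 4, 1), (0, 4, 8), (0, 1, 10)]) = 9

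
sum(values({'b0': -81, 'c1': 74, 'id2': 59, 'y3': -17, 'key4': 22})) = (-81) + 74 + 59 + (-17) + 22
= 57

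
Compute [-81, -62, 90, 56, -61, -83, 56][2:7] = [90, 56, -61, -83, 56]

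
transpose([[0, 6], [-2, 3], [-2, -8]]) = [[0, -2, -2], [6, 3, -8]]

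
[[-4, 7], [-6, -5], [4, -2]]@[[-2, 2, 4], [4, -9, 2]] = C[0][0] = (-4)*(-2) + (7)*(4) = 36
C[0][1] = (-4)*(2) + (7)*(-9) = -71
C[0][2] = (-4)*(4) + (7)*(2) = -2
C[1][0] = (-6)*(-2) + (-5)*(4) = -8
C[1][1] = (-6)*(2) + (-5)*(-9) = 33
C[1][2] = (-6)*(4) + (-5)*(2) = -34
... (3 more cells)
= [[36, -71, -2], [-8, 33, -34], [-16, 26, 12]]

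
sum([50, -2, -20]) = 50 + (-2) + (-20)
= 28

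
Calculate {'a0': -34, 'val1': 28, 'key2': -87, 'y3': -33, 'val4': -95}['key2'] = -87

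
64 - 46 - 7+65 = 76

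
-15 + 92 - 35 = 42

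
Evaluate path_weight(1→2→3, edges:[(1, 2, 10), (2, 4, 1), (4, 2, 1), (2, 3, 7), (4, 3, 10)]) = w(1→2)=10 + w(2→3)=7
= 17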